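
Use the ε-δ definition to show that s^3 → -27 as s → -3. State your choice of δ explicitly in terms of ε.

Suppose ε > 0. We seek δ > 0 with 0 < |s + 3| < δ ⇒ |s^3 + 27| < ε.
Factor: s^3 + 27 = (s + 3)(s^2 - 3s + 9), so |s^3 + 27| = |s + 3|·|s^2 - 3s + 9|.
Restrict δ ≤ 1. Then |s + 3| < 1 gives |s| < 4, so by the triangle inequality |s^2 - 3s + 9| ≤ 4^2 + 3·4 + 9 = 37.
Hence |s^3 + 27| ≤ 37|s + 3|, which is < ε once |s + 3| < ε/37.
Take δ = min(1, ε/37). If 0 < |s + 3| < δ then both bounds hold and |s^3 + 27| ≤ 37|s + 3| < 37·(ε/37) = ε.

δ = min(1, ε/37)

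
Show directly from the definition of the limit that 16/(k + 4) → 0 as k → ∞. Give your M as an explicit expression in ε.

Let ε > 0 be given. For k ≥ 1, |16/(k + 4) − 0| = 16/(k + 4) ≤ 16/k.
We need 16/k < ε, i.e. k > 16/ε.
Take M = 16/ε. If k > M then |16/(k + 4)| ≤ 16/k < ε.

M = 16/ε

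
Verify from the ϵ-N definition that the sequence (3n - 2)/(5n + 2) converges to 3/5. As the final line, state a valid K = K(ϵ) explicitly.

Let ϵ > 0. For n ≥ 1, |(3n - 2)/(5n + 2) − (3/5)| = |-16|/(5(5n + 2)) = 16/(5(5n + 2)).
Since 5n + 2 ≥ 5n for n ≥ 1, this is ≤ 16/(5·5n) = (16/25)/n.
So |(3n - 2)/(5n + 2) − (3/5)| < ϵ whenever n > (16/25)/ϵ.
Take K = (16/25)/ϵ. If n > K then |(3n - 2)/(5n + 2) − (3/5)| ≤ (16/25)/n < ϵ.

K = (16/25)/ϵ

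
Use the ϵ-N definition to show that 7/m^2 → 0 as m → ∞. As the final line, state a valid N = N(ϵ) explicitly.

N = (7/ϵ)^{1/2}

Let ϵ > 0. For m ≥ 1, |7/m^2 − 0| = 7/m^2.
7/m^2 < ϵ ⇔ m^2 > 7/ϵ ⇔ m > (7/ϵ)^{1/2}.
Take N = (7/ϵ)^{1/2}. Then m > N implies 7/m^2 < ϵ.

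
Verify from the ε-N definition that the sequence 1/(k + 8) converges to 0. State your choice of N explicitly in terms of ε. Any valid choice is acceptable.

N = 1/ε

Let ε > 0 be given. For k ≥ 1, |1/(k + 8) − 0| = 1/(k + 8) ≤ 1/k.
We need 1/k < ε, i.e. k > 1/ε.
Take N = 1/ε. If k > N then |1/(k + 8)| ≤ 1/k < ε.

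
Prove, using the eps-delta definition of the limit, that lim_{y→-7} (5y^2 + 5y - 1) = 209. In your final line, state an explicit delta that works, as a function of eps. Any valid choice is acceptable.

delta = min(2, eps/75)

Let eps > 0 be given. We want delta > 0 such that 0 < |y + 7| < delta implies |(5y^2 + 5y - 1) − 209| < eps.
(5y^2 + 5y - 1) − 209 = 5y^2 + 5y - 210 = (y + 7)(5y - 30).
So |(5y^2 + 5y - 1) − 209| = |y + 7|·|5y - 30|.
Require delta ≤ 2. Then |y + 7| < 2 gives |y| < 9, and by the triangle inequality |5y - 30| ≤ 5·9 + 30 = 75.
Hence |(5y^2 + 5y - 1) − 209| ≤ 75|y + 7| < eps provided |y + 7| < eps/75.
Take delta = min(2, eps/75). Then 0 < |y + 7| < delta gives both |y + 7| < 2 and |y + 7| < eps/75, so |(5y^2 + 5y - 1) − 209| < eps.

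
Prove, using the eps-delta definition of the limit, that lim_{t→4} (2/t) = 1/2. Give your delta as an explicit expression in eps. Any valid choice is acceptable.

delta = min(2, 4eps)

Suppose eps > 0. We seek delta > 0 such that 0 < |t − 4| < delta implies |2/t − (1/2)| < eps.
|2/t − (1/2)| = 2·|4 − t|/(4·|t|) = 2|t − 4|/(4|t|).
Restrict delta ≤ 2. Then |t − 4| < 2 gives |t| > 2, so 4|t| > 8.
Then |2/t − (1/2)| < 2|t − 4|/8, which is < eps when |t − 4| < 4eps.
Take delta = min(2, 4eps). Then 0 < |t − 4| < delta gives both |t − 4| < 2 and |t − 4| < 4eps, so |2/t − (1/2)| < eps.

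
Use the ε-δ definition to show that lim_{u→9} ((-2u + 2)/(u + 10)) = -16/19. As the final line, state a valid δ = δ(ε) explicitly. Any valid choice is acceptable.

δ = min(19/2, (361/44)ε)

Suppose ε > 0. We want δ > 0 with 0 < |u − 9| < δ ⇒ |(-2u + 2)/(u + 10) + 16/19| < ε.
Combining over a common denominator, (-2u + 2)/(u + 10) + 16/19 = [(-2u + 2)·19 − (-16)·(u + 10)] / [19·(u + 10)] = -22(u − 9) / (19(u + 10)).
So |(-2u + 2)/(u + 10) + 16/19| = 22|u − 9| / (19·|u + 10|).
Require δ ≤ 19/2, so |u + 10| ≥ |19| − |u − 9| > 19 − 19/2 = 19/2.
Hence |(-2u + 2)/(u + 10) + 16/19| < 22|u − 9|/(19·(19/2)) = (44/361)|u − 9|, which is < ε once |u − 9| < (361/44)ε.
Take δ = min(19/2, (361/44)ε). Then 0 < |u − 9| < δ forces both bounds, so |(-2u + 2)/(u + 10) + 16/19| < ε.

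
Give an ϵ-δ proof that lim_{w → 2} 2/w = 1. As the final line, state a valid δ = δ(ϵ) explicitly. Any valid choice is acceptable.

Suppose ϵ > 0. We seek δ > 0 such that 0 < |w − 2| < δ implies |2/w − 1| < ϵ.
|2/w − 1| = 2·|2 − w|/(2·|w|) = 2|w − 2|/(2|w|).
Restrict δ ≤ 1. Then |w − 2| < 1 gives |w| > 1, so 2|w| > 2.
Then |2/w − 1| < 2|w − 2|/2, which is < ϵ when |w − 2| < ϵ.
Take δ = min(1, ϵ). Then 0 < |w − 2| < δ gives both |w − 2| < 1 and |w − 2| < ϵ, so |2/w − 1| < ϵ.

δ = min(1, ϵ)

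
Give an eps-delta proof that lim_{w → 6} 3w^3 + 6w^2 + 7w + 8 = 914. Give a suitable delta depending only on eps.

Let eps > 0 be given. We want delta > 0 such that 0 < |w − 6| < delta implies |(3w^3 + 6w^2 + 7w + 8) − 914| < eps.
(3w^3 + 6w^2 + 7w + 8) − 914 = 3w^3 + 6w^2 + 7w - 906 = (w − 6)(3w^2 + 24w + 151).
So |(3w^3 + 6w^2 + 7w + 8) − 914| = |w − 6|·|3w^2 + 24w + 151|.
Require delta ≤ 1. Then |w − 6| < 1 gives |w| < 7, and by the triangle inequality |3w^2 + 24w + 151| ≤ 3·7^2 + 24·7 + 151 = 466.
Hence |(3w^3 + 6w^2 + 7w + 8) − 914| ≤ 466|w − 6| < eps provided |w − 6| < eps/466.
Take delta = min(1, eps/466). Then 0 < |w − 6| < delta gives both |w − 6| < 1 and |w − 6| < eps/466, so |(3w^3 + 6w^2 + 7w + 8) − 914| < eps.

delta = min(1, eps/466)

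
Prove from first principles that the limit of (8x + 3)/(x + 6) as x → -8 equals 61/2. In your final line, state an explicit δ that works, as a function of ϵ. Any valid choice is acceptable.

δ = min(1, (2/45)ϵ)

Let ϵ > 0 be given. We want δ > 0 with 0 < |x + 8| < δ ⇒ |(8x + 3)/(x + 6) − (61/2)| < ϵ.
Combining over a common denominator, (8x + 3)/(x + 6) − (61/2) = [(8x + 3)·(-2) − (-61)·(x + 6)] / [(-2)·(x + 6)] = 45(x + 8) / ((-2)(x + 6)).
So |(8x + 3)/(x + 6) − (61/2)| = 45|x + 8| / (2·|x + 6|).
Require δ ≤ 1, so |x + 6| ≥ |-2| − |x + 8| > 2 − 1 = 1.
Hence |(8x + 3)/(x + 6) − (61/2)| < 45|x + 8|/(2·1) = (45/2)|x + 8|, which is < ϵ once |x + 8| < (2/45)ϵ.
Take δ = min(1, (2/45)ϵ). Then 0 < |x + 8| < δ forces both bounds, so |(8x + 3)/(x + 6) − (61/2)| < ϵ.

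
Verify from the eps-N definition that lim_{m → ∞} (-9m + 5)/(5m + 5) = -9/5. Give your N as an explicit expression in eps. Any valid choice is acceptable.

Let eps > 0 be given. For m ≥ 1, |(-9m + 5)/(5m + 5) + 9/5| = |70|/(5(5m + 5)) = 70/(5(5m + 5)).
Since 5m + 5 ≥ 5m for m ≥ 1, this is ≤ 70/(5·5m) = (14/5)/m.
So |(-9m + 5)/(5m + 5) + 9/5| < eps whenever m > (14/5)/eps.
Take N = (14/5)/eps. If m > N then |(-9m + 5)/(5m + 5) + 9/5| ≤ (14/5)/m < eps.

N = (14/5)/eps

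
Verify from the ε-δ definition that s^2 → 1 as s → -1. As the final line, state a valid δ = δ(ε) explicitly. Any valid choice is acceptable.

Suppose ε > 0. We seek δ > 0 with 0 < |s + 1| < δ ⇒ |s^2 − 1| < ε.
Factor: s^2 − 1 = (s + 1)(s - 1), so |s^2 − 1| = |s + 1|·|s - 1|.
Impose δ ≤ 1 so that |s| < 2; then |s - 1| ≤ 3.
Hence |s^2 − 1| ≤ 3|s + 1|, which is < ε once |s + 1| < ε/3.
Take δ = min(1, ε/3). If 0 < |s + 1| < δ then both bounds hold and |s^2 − 1| ≤ 3|s + 1| < 3·(ε/3) = ε.

δ = min(1, ε/3)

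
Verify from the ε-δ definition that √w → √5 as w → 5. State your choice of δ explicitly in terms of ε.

Let ε > 0 be given. We want δ > 0 such that 0 < |w − 5| < δ implies |√w − √5| < ε.
Multiplying by the conjugate, |√w − √5| = |w − 5|/(√w + √5).
Restrict δ ≤ 5 so that |w − 5| < 5 forces w > 0, and then √w + √5 > √5.
Hence |√w − √5| < |w − 5|/√5, which is < ε once |w − 5| < √5·ε.
Take δ = min(5, √5·ε). If 0 < |w − 5| < δ then w > 0 and |√w − √5| < |w − 5|/√5 < ε.

δ = min(5, √5·ε)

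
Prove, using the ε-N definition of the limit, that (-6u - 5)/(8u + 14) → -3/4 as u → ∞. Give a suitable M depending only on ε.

Let ε > 0 be given. We seek M > 0 such that u > M implies |(-6u - 5)/(8u + 14) + 3/4| < ε.
(-6u - 5)/(8u + 14) + 3/4 = (8(-6u - 5) − (-6)(8u + 14)) / (8(8u + 14)) = 44/(8(8u + 14)).
For u > 0 we have 8u + 14 > 8u, so |(-6u - 5)/(8u + 14) + 3/4| = 44/(8(8u + 14)) < 44/(8·8u) = (11/16)/u.
Thus |(-6u - 5)/(8u + 14) + 3/4| < ε whenever u > (11/16)/ε.
Take M = (11/16)/ε. If u > M then |(-6u - 5)/(8u + 14) + 3/4| < (11/16)/u < ε.

M = (11/16)/ε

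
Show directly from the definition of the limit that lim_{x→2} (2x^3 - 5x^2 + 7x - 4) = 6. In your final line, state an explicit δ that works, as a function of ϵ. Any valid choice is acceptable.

δ = min(2, ϵ/41)

Fix ϵ > 0. We want δ > 0 such that 0 < |x − 2| < δ implies |(2x^3 - 5x^2 + 7x - 4) − 6| < ϵ.
(2x^3 - 5x^2 + 7x - 4) − 6 = 2x^3 - 5x^2 + 7x - 10 = (x − 2)(2x^2 - x + 5).
So |(2x^3 - 5x^2 + 7x - 4) − 6| = |x − 2|·|2x^2 - x + 5|.
Assume first that |x − 2| < 2, so |x| < 4. Then |2x^2 - x + 5| ≤ 2·4^2 + 4 + 5 = 41.
Hence |(2x^3 - 5x^2 + 7x - 4) − 6| ≤ 41|x − 2| < ϵ provided |x − 2| < ϵ/41.
Take δ = min(2, ϵ/41). Then 0 < |x − 2| < δ gives both |x − 2| < 2 and |x − 2| < ϵ/41, so |(2x^3 - 5x^2 + 7x - 4) − 6| < ϵ.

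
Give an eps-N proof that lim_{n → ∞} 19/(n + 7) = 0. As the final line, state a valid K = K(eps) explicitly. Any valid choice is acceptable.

Let eps > 0. For n ≥ 1, |19/(n + 7) − 0| = 19/(n + 7) ≤ 19/n.
We need 19/n < eps, i.e. n > 19/eps.
Take K = 19/eps. If n > K then |19/(n + 7)| ≤ 19/n < eps.

K = 19/eps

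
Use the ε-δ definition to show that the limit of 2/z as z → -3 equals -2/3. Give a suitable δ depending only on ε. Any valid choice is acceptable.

Fix ε > 0. We seek δ > 0 such that 0 < |z + 3| < δ implies |2/z + 2/3| < ε.
|2/z + 2/3| = 2·|-3 − z|/(3·|z|) = 2|z + 3|/(3|z|).
Restrict δ ≤ 3/2. Then |z + 3| < 3/2 gives |z| > 3/2, so 3|z| > 9/2.
Then |2/z + 2/3| < 2|z + 3|/(9/2), which is < ε when |z + 3| < (9/4)ε.
Take δ = min(3/2, (9/4)ε). Then 0 < |z + 3| < δ gives both |z + 3| < 3/2 and |z + 3| < (9/4)ε, so |2/z + 2/3| < ε.

δ = min(3/2, (9/4)ε)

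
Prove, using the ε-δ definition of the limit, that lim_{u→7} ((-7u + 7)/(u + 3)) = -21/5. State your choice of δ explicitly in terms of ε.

Fix ε > 0. We want δ > 0 with 0 < |u − 7| < δ ⇒ |(-7u + 7)/(u + 3) + 21/5| < ε.
Combining over a common denominator, (-7u + 7)/(u + 3) + 21/5 = [(-7u + 7)·10 − (-42)·(u + 3)] / [10·(u + 3)] = -28(u − 7) / (10(u + 3)).
So |(-7u + 7)/(u + 3) + 21/5| = 28|u − 7| / (10·|u + 3|).
Restrict δ ≤ 5. Then |u − 7| < 5 gives |u + 3| = |(u − 7) + 10| ≥ 10 − 5 = 5.
Hence |(-7u + 7)/(u + 3) + 21/5| < 28|u − 7|/(10·5) = (14/25)|u − 7|, which is < ε once |u − 7| < (25/14)ε.
Take δ = min(5, (25/14)ε). Then 0 < |u − 7| < δ forces both bounds, so |(-7u + 7)/(u + 3) + 21/5| < ε.

δ = min(5, (25/14)ε)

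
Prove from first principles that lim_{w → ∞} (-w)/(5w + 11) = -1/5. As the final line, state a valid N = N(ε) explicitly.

Let ε > 0 be given. We seek N > 0 such that w > N implies |(-w)/(5w + 11) + 1/5| < ε.
(-w)/(5w + 11) + 1/5 = (5(-w) − (-1)(5w + 11)) / (5(5w + 11)) = 11/(5(5w + 11)).
For w > 0 we have 5w + 11 > 5w, so |(-w)/(5w + 11) + 1/5| = 11/(5(5w + 11)) < 11/(5·5w) = (11/25)/w.
Thus |(-w)/(5w + 11) + 1/5| < ε whenever w > (11/25)/ε.
Take N = (11/25)/ε. If w > N then |(-w)/(5w + 11) + 1/5| < (11/25)/w < ε.

N = (11/25)/ε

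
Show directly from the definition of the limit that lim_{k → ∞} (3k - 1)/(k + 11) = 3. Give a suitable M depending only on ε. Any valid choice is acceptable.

Let ε > 0. For k ≥ 1, |(3k - 1)/(k + 11) − 3| = |-34|/((k + 11)) = 34/((k + 11)).
Since k + 11 ≥ k for k ≥ 1, this is ≤ 34/(k) = 34/k.
So |(3k - 1)/(k + 11) − 3| < ε whenever k > 34/ε.
Take M = 34/ε. If k > M then |(3k - 1)/(k + 11) − 3| ≤ 34/k < ε.

M = 34/ε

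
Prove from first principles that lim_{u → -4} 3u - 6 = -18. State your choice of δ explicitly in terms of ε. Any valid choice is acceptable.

Fix ε > 0. We need δ > 0 so that 0 < |u + 4| < δ implies |(3u - 6) + 18| < ε.
Since (3u - 6) + 18 = 3(u + 4), we have |(3u - 6) + 18| = 3|u + 4|.
So 3|u + 4| < ε exactly when |u + 4| < ε/3.
Choosing δ = ε/3 gives |(3u - 6) + 18| = 3|u + 4| < ε whenever |u + 4| < δ.

δ = ε/3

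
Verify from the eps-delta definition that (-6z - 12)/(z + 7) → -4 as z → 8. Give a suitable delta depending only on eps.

delta = min(15/2, (15/4)eps)

Let eps > 0 be given. We want delta > 0 with 0 < |z − 8| < delta ⇒ |(-6z - 12)/(z + 7) + 4| < eps.
Combining over a common denominator, (-6z - 12)/(z + 7) + 4 = [(-6z - 12)·15 − (-60)·(z + 7)] / [15·(z + 7)] = -30(z − 8) / (15(z + 7)).
So |(-6z - 12)/(z + 7) + 4| = 30|z − 8| / (15·|z + 7|).
Restrict delta ≤ 15/2. Then |z − 8| < 15/2 gives |z + 7| = |(z − 8) + 15| ≥ 15 − 15/2 = 15/2.
Hence |(-6z - 12)/(z + 7) + 4| < 30|z − 8|/(15·(15/2)) = (4/15)|z − 8|, which is < eps once |z − 8| < (15/4)eps.
Take delta = min(15/2, (15/4)eps). Then 0 < |z − 8| < delta forces both bounds, so |(-6z - 12)/(z + 7) + 4| < eps.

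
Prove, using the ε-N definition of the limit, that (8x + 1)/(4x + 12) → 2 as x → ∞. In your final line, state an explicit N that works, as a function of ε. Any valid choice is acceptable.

Let ε > 0. We seek N > 0 such that x > N implies |(8x + 1)/(4x + 12) − 2| < ε.
(8x + 1)/(4x + 12) − 2 = (4(8x + 1) − 8(4x + 12)) / (4(4x + 12)) = -92/(4(4x + 12)).
For x > 0 we have 4x + 12 > 4x, so |(8x + 1)/(4x + 12) − 2| = 92/(4(4x + 12)) < 92/(4·4x) = (23/4)/x.
Thus |(8x + 1)/(4x + 12) − 2| < ε whenever x > (23/4)/ε.
Take N = (23/4)/ε. If x > N then |(8x + 1)/(4x + 12) − 2| < (23/4)/x < ε.

N = (23/4)/ε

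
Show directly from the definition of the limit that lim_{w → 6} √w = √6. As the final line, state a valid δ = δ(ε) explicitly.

δ = min(6, √6·ε)

Let ε > 0 be given. We want δ > 0 such that 0 < |w − 6| < δ implies |√w − √6| < ε.
Rationalise: √w − √6 = (w − 6)/(√w + √6), so |√w − √6| = |w − 6|/(√w + √6).
Restrict δ ≤ 6 so that |w − 6| < 6 forces w > 0, and then √w + √6 > √6.
Hence |√w − √6| < |w − 6|/√6, which is < ε once |w − 6| < √6·ε.
Take δ = min(6, √6·ε). If 0 < |w − 6| < δ then w > 0 and |√w − √6| < |w − 6|/√6 < ε.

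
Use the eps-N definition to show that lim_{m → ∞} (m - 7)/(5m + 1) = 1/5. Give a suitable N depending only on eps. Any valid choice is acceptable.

N = (36/25)/eps

Let eps > 0. For m ≥ 1, |(m - 7)/(5m + 1) − (1/5)| = |-36|/(5(5m + 1)) = 36/(5(5m + 1)).
Since 5m + 1 ≥ 5m for m ≥ 1, this is ≤ 36/(5·5m) = (36/25)/m.
So |(m - 7)/(5m + 1) − (1/5)| < eps whenever m > (36/25)/eps.
Take N = (36/25)/eps. If m > N then |(m - 7)/(5m + 1) − (1/5)| ≤ (36/25)/m < eps.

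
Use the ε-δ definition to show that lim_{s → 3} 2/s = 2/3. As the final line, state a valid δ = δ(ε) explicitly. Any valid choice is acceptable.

δ = min(3/2, (9/4)ε)

Let ε > 0 be given. We seek δ > 0 such that 0 < |s − 3| < δ implies |2/s − (2/3)| < ε.
|2/s − (2/3)| = 2·|3 − s|/(3·|s|) = 2|s − 3|/(3|s|).
Require δ ≤ 3/2 so that |s| > 3 − 3/2 = 3/2, hence 3|s| > 9/2.
Then |2/s − (2/3)| < 2|s − 3|/(9/2), which is < ε when |s − 3| < (9/4)ε.
Take δ = min(3/2, (9/4)ε). Then 0 < |s − 3| < δ gives both |s − 3| < 3/2 and |s − 3| < (9/4)ε, so |2/s − (2/3)| < ε.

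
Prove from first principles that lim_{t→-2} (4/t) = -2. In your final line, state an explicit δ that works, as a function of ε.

δ = min(1, (1/2)ε)

Suppose ε > 0. We seek δ > 0 such that 0 < |t + 2| < δ implies |4/t + 2| < ε.
|4/t + 2| = 4·|-2 − t|/(2·|t|) = 4|t + 2|/(2|t|).
Require δ ≤ 1 so that |t| > 2 − 1 = 1, hence 2|t| > 2.
Then |4/t + 2| < 4|t + 2|/2, which is < ε when |t + 2| < (1/2)ε.
Take δ = min(1, (1/2)ε). Then 0 < |t + 2| < δ gives both |t + 2| < 1 and |t + 2| < (1/2)ε, so |4/t + 2| < ε.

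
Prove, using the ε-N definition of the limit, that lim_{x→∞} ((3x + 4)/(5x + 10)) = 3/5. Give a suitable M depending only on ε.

M = (2/5)/ε

Let ε > 0. We seek M > 0 such that x > M implies |(3x + 4)/(5x + 10) − (3/5)| < ε.
(3x + 4)/(5x + 10) − (3/5) = (5(3x + 4) − 3(5x + 10)) / (5(5x + 10)) = -10/(5(5x + 10)).
For x > 0 we have 5x + 10 > 5x, so |(3x + 4)/(5x + 10) − (3/5)| = 10/(5(5x + 10)) < 10/(5·5x) = (2/5)/x.
Thus |(3x + 4)/(5x + 10) − (3/5)| < ε whenever x > (2/5)/ε.
Take M = (2/5)/ε. If x > M then |(3x + 4)/(5x + 10) − (3/5)| < (2/5)/x < ε.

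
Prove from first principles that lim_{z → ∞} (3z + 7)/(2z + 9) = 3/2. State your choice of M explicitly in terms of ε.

Fix ε > 0. We seek M > 0 such that z > M implies |(3z + 7)/(2z + 9) − (3/2)| < ε.
(3z + 7)/(2z + 9) − (3/2) = (2(3z + 7) − 3(2z + 9)) / (2(2z + 9)) = -13/(2(2z + 9)).
For z > 0 we have 2z + 9 > 2z, so |(3z + 7)/(2z + 9) − (3/2)| = 13/(2(2z + 9)) < 13/(2·2z) = (13/4)/z.
Thus |(3z + 7)/(2z + 9) − (3/2)| < ε whenever z > (13/4)/ε.
Take M = (13/4)/ε. If z > M then |(3z + 7)/(2z + 9) − (3/2)| < (13/4)/z < ε.

M = (13/4)/ε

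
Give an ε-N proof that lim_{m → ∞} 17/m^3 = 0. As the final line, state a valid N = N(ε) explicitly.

N = (17/ε)^{1/3}

Let ε > 0. For m ≥ 1, |17/m^3 − 0| = 17/m^3.
17/m^3 < ε ⇔ m^3 > 17/ε ⇔ m > (17/ε)^{1/3}.
Take N = (17/ε)^{1/3}. Then m > N implies 17/m^3 < ε.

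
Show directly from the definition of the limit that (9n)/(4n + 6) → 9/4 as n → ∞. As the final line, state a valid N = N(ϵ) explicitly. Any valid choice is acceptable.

N = (27/8)/ϵ

Fix ϵ > 0. For n ≥ 1, |(9n)/(4n + 6) − (9/4)| = |-54|/(4(4n + 6)) = 54/(4(4n + 6)).
Since 4n + 6 ≥ 4n for n ≥ 1, this is ≤ 54/(4·4n) = (27/8)/n.
So |(9n)/(4n + 6) − (9/4)| < ϵ whenever n > (27/8)/ϵ.
Take N = (27/8)/ϵ. If n > N then |(9n)/(4n + 6) − (9/4)| ≤ (27/8)/n < ϵ.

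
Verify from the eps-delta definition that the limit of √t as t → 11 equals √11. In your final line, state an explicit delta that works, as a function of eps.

Suppose eps > 0. We want delta > 0 such that 0 < |t − 11| < delta implies |√t − √11| < eps.
Multiplying by the conjugate, |√t − √11| = |t − 11|/(√t + √11).
Restrict delta ≤ 11 so that |t − 11| < 11 forces t > 0, and then √t + √11 > √11.
Hence |√t − √11| < |t − 11|/√11, which is < eps once |t − 11| < √11·eps.
Take delta = min(11, √11·eps). If 0 < |t − 11| < delta then t > 0 and |√t − √11| < |t − 11|/√11 < eps.

delta = min(11, √11·eps)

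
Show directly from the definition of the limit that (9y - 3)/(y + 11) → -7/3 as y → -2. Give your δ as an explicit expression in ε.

δ = min(9/2, (27/68)ε)

Let ε > 0. We want δ > 0 with 0 < |y + 2| < δ ⇒ |(9y - 3)/(y + 11) + 7/3| < ε.
Combining over a common denominator, (9y - 3)/(y + 11) + 7/3 = [(9y - 3)·9 − (-21)·(y + 11)] / [9·(y + 11)] = 102(y + 2) / (9(y + 11)).
So |(9y - 3)/(y + 11) + 7/3| = 102|y + 2| / (9·|y + 11|).
Require δ ≤ 9/2, so |y + 11| ≥ |9| − |y + 2| > 9 − 9/2 = 9/2.
Hence |(9y - 3)/(y + 11) + 7/3| < 102|y + 2|/(9·(9/2)) = (68/27)|y + 2|, which is < ε once |y + 2| < (27/68)ε.
Take δ = min(9/2, (27/68)ε). Then 0 < |y + 2| < δ forces both bounds, so |(9y - 3)/(y + 11) + 7/3| < ε.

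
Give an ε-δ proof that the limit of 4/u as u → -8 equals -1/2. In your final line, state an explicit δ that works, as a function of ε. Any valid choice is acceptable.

Fix ε > 0. We seek δ > 0 such that 0 < |u + 8| < δ implies |4/u + 1/2| < ε.
|4/u + 1/2| = 4·|-8 − u|/(8·|u|) = 4|u + 8|/(8|u|).
Require δ ≤ 4 so that |u| > 8 − 4 = 4, hence 8|u| > 32.
Then |4/u + 1/2| < 4|u + 8|/32, which is < ε when |u + 8| < 8ε.
Take δ = min(4, 8ε). Then 0 < |u + 8| < δ gives both |u + 8| < 4 and |u + 8| < 8ε, so |4/u + 1/2| < ε.

δ = min(4, 8ε)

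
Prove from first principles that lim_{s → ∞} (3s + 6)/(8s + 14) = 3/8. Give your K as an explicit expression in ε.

Let ε > 0. We seek K > 0 such that s > K implies |(3s + 6)/(8s + 14) − (3/8)| < ε.
(3s + 6)/(8s + 14) − (3/8) = (8(3s + 6) − 3(8s + 14)) / (8(8s + 14)) = 6/(8(8s + 14)).
For s > 0 we have 8s + 14 > 8s, so |(3s + 6)/(8s + 14) − (3/8)| = 6/(8(8s + 14)) < 6/(8·8s) = (3/32)/s.
Thus |(3s + 6)/(8s + 14) − (3/8)| < ε whenever s > (3/32)/ε.
Take K = (3/32)/ε. If s > K then |(3s + 6)/(8s + 14) − (3/8)| < (3/32)/s < ε.

K = (3/32)/ε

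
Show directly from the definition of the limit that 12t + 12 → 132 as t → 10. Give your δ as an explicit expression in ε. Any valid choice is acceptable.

Suppose ε > 0. We need δ > 0 so that 0 < |t − 10| < δ implies |(12t + 12) − 132| < ε.
|(12t + 12) − 132| = |12t - 120| = 12|t − 10|.
So 12|t − 10| < ε exactly when |t − 10| < ε/12.
Choosing δ = ε/12 gives |(12t + 12) − 132| = 12|t − 10| < ε whenever |t − 10| < δ.

δ = ε/12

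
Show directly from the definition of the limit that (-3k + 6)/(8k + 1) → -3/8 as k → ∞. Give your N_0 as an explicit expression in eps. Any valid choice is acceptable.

Fix eps > 0. For k ≥ 1, |(-3k + 6)/(8k + 1) + 3/8| = |51|/(8(8k + 1)) = 51/(8(8k + 1)).
Since 8k + 1 ≥ 8k for k ≥ 1, this is ≤ 51/(8·8k) = (51/64)/k.
So |(-3k + 6)/(8k + 1) + 3/8| < eps whenever k > (51/64)/eps.
Take N_0 = (51/64)/eps. If k > N_0 then |(-3k + 6)/(8k + 1) + 3/8| ≤ (51/64)/k < eps.

N_0 = (51/64)/eps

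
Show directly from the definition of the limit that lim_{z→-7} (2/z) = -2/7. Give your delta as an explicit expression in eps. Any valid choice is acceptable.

Suppose eps > 0. We seek delta > 0 such that 0 < |z + 7| < delta implies |2/z + 2/7| < eps.
|2/z + 2/7| = 2·|-7 − z|/(7·|z|) = 2|z + 7|/(7|z|).
Require delta ≤ 7/2 so that |z| > 7 − 7/2 = 7/2, hence 7|z| > 49/2.
Then |2/z + 2/7| < 2|z + 7|/(49/2), which is < eps when |z + 7| < (49/4)eps.
Take delta = min(7/2, (49/4)eps). Then 0 < |z + 7| < delta gives both |z + 7| < 7/2 and |z + 7| < (49/4)eps, so |2/z + 2/7| < eps.

delta = min(7/2, (49/4)eps)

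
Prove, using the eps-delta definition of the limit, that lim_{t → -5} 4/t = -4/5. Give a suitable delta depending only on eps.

delta = min(5/2, (25/8)eps)

Let eps > 0 be given. We seek delta > 0 such that 0 < |t + 5| < delta implies |4/t + 4/5| < eps.
|4/t + 4/5| = 4·|-5 − t|/(5·|t|) = 4|t + 5|/(5|t|).
Require delta ≤ 5/2 so that |t| > 5 − 5/2 = 5/2, hence 5|t| > 25/2.
Then |4/t + 4/5| < 4|t + 5|/(25/2), which is < eps when |t + 5| < (25/8)eps.
Take delta = min(5/2, (25/8)eps). Then 0 < |t + 5| < delta gives both |t + 5| < 5/2 and |t + 5| < (25/8)eps, so |4/t + 4/5| < eps.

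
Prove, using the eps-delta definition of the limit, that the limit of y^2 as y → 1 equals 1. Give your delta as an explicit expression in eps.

Let eps > 0 be given. We seek delta > 0 with 0 < |y − 1| < delta ⇒ |y^2 − 1| < eps.
Factor: y^2 − 1 = (y − 1)(y + 1), so |y^2 − 1| = |y − 1|·|y + 1|.
Restrict delta ≤ 1. Then |y − 1| < 1 gives |y| < 2, so by the triangle inequality |y + 1| ≤ 2 + 1 = 3.
Hence |y^2 − 1| ≤ 3|y − 1|, which is < eps once |y − 1| < eps/3.
Take delta = min(1, eps/3). If 0 < |y − 1| < delta then both bounds hold and |y^2 − 1| ≤ 3|y − 1| < 3·(eps/3) = eps.

delta = min(1, eps/3)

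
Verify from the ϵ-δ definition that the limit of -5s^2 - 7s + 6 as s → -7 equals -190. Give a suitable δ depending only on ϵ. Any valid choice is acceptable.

δ = min(1, ϵ/68)

Fix ϵ > 0. We want δ > 0 such that 0 < |s + 7| < δ implies |(-5s^2 - 7s + 6) + 190| < ϵ.
(-5s^2 - 7s + 6) + 190 = -5s^2 - 7s + 196 = (s + 7)(-5s + 28).
So |(-5s^2 - 7s + 6) + 190| = |s + 7|·|-5s + 28|.
Require δ ≤ 1. Then |s + 7| < 1 gives |s| < 8, and by the triangle inequality |-5s + 28| ≤ 5·8 + 28 = 68.
Hence |(-5s^2 - 7s + 6) + 190| ≤ 68|s + 7| < ϵ provided |s + 7| < ϵ/68.
Choosing δ = min(1, ϵ/68) ensures both conditions, hence |(-5s^2 - 7s + 6) + 190| < ϵ.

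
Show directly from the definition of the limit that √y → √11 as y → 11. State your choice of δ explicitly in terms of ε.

Let ε > 0. We want δ > 0 such that 0 < |y − 11| < δ implies |√y − √11| < ε.
Multiplying by the conjugate, |√y − √11| = |y − 11|/(√y + √11).
Restrict δ ≤ 11 so that |y − 11| < 11 forces y > 0, and then √y + √11 > √11.
Hence |√y − √11| < |y − 11|/√11, which is < ε once |y − 11| < √11·ε.
Take δ = min(11, √11·ε). If 0 < |y − 11| < δ then y > 0 and |√y − √11| < |y − 11|/√11 < ε.

δ = min(11, √11·ε)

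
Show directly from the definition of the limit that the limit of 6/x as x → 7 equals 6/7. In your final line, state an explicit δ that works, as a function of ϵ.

δ = min(7/2, (49/12)ϵ)

Suppose ϵ > 0. We seek δ > 0 such that 0 < |x − 7| < δ implies |6/x − (6/7)| < ϵ.
|6/x − (6/7)| = 6·|7 − x|/(7·|x|) = 6|x − 7|/(7|x|).
Require δ ≤ 7/2 so that |x| > 7 − 7/2 = 7/2, hence 7|x| > 49/2.
Then |6/x − (6/7)| < 6|x − 7|/(49/2), which is < ϵ when |x − 7| < (49/12)ϵ.
Take δ = min(7/2, (49/12)ϵ). Then 0 < |x − 7| < δ gives both |x − 7| < 7/2 and |x − 7| < (49/12)ϵ, so |6/x − (6/7)| < ϵ.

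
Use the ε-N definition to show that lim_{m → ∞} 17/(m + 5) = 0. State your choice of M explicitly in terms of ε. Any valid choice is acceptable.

Fix ε > 0. For m ≥ 1, |17/(m + 5) − 0| = 17/(m + 5) ≤ 17/m.
We need 17/m < ε, i.e. m > 17/ε.
Take M = 17/ε. If m > M then |17/(m + 5)| ≤ 17/m < ε.

M = 17/ε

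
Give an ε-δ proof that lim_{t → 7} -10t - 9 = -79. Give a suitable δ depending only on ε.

δ = ε/10

Suppose ε > 0. We need δ > 0 so that 0 < |t − 7| < δ implies |(-10t - 9) + 79| < ε.
|(-10t - 9) + 79| = |-10t + 70| = 10|t − 7|.
So 10|t − 7| < ε exactly when |t − 7| < ε/10.
Take δ = ε/10. If 0 < |t − 7| < δ then |(-10t - 9) + 79| = 10|t − 7| < 10·(ε/10) = ε.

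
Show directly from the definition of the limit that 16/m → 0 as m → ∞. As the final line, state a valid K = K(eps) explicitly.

K = 16/eps

Fix eps > 0. For m ≥ 1, |16/m − 0| = 16/(m) ≤ 16/m.
We need 16/m < eps, i.e. m > 16/eps.
Take K = 16/eps. If m > K then |16/m| ≤ 16/m < eps.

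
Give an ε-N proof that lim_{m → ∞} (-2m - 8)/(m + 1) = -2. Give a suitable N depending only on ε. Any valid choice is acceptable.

N = 6/ε

Let ε > 0. For m ≥ 1, |(-2m - 8)/(m + 1) + 2| = |-6|/((m + 1)) = 6/((m + 1)).
Since m + 1 ≥ m for m ≥ 1, this is ≤ 6/(m) = 6/m.
So |(-2m - 8)/(m + 1) + 2| < ε whenever m > 6/ε.
Take N = 6/ε. If m > N then |(-2m - 8)/(m + 1) + 2| ≤ 6/m < ε.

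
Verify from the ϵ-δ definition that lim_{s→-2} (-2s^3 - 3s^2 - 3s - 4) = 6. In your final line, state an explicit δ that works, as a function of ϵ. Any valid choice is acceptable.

δ = min(2, ϵ/41)

Fix ϵ > 0. We want δ > 0 such that 0 < |s + 2| < δ implies |(-2s^3 - 3s^2 - 3s - 4) − 6| < ϵ.
(-2s^3 - 3s^2 - 3s - 4) − 6 = -2s^3 - 3s^2 - 3s - 10 = (s + 2)(-2s^2 + s - 5).
So |(-2s^3 - 3s^2 - 3s - 4) − 6| = |s + 2|·|-2s^2 + s - 5|.
Require δ ≤ 2. Then |s + 2| < 2 gives |s| < 4, and by the triangle inequality |-2s^2 + s - 5| ≤ 2·4^2 + 4 + 5 = 41.
Hence |(-2s^3 - 3s^2 - 3s - 4) − 6| ≤ 41|s + 2| < ϵ provided |s + 2| < ϵ/41.
Choosing δ = min(2, ϵ/41) ensures both conditions, hence |(-2s^3 - 3s^2 - 3s - 4) − 6| < ϵ.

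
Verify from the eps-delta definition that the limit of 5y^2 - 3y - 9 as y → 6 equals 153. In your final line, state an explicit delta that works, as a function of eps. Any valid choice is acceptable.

delta = min(1, eps/62)

Let eps > 0. We want delta > 0 such that 0 < |y − 6| < delta implies |(5y^2 - 3y - 9) − 153| < eps.
(5y^2 - 3y - 9) − 153 = 5y^2 - 3y - 162 = (y − 6)(5y + 27).
So |(5y^2 - 3y - 9) − 153| = |y − 6|·|5y + 27|.
Assume first that |y − 6| < 1, so |y| < 7. Then |5y + 27| ≤ 5·7 + 27 = 62.
Hence |(5y^2 - 3y - 9) − 153| ≤ 62|y − 6| < eps provided |y − 6| < eps/62.
Take delta = min(1, eps/62). Then 0 < |y − 6| < delta gives both |y − 6| < 1 and |y − 6| < eps/62, so |(5y^2 - 3y - 9) − 153| < eps.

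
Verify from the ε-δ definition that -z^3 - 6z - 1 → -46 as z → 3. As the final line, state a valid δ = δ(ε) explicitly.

δ = min(1, ε/43)

Let ε > 0. We want δ > 0 such that 0 < |z − 3| < δ implies |(-z^3 - 6z - 1) + 46| < ε.
(-z^3 - 6z - 1) + 46 = -z^3 - 6z + 45 = (z − 3)(-z^2 - 3z - 15).
So |(-z^3 - 6z - 1) + 46| = |z − 3|·|-z^2 - 3z - 15|.
Assume first that |z − 3| < 1, so |z| < 4. Then |-z^2 - 3z - 15| ≤ 4^2 + 3·4 + 15 = 43.
Hence |(-z^3 - 6z - 1) + 46| ≤ 43|z − 3| < ε provided |z − 3| < ε/43.
Choosing δ = min(1, ε/43) ensures both conditions, hence |(-z^3 - 6z - 1) + 46| < ε.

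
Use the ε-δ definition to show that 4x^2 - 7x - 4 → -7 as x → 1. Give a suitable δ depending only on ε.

Suppose ε > 0. We want δ > 0 such that 0 < |x − 1| < δ implies |(4x^2 - 7x - 4) + 7| < ε.
(4x^2 - 7x - 4) + 7 = 4x^2 - 7x + 3 = (x − 1)(4x - 3).
So |(4x^2 - 7x - 4) + 7| = |x − 1|·|4x - 3|.
Assume first that |x − 1| < 1, so |x| < 2. Then |4x - 3| ≤ 4·2 + 3 = 11.
Hence |(4x^2 - 7x - 4) + 7| ≤ 11|x − 1| < ε provided |x − 1| < ε/11.
Choosing δ = min(1, ε/11) ensures both conditions, hence |(4x^2 - 7x - 4) + 7| < ε.

δ = min(1, ε/11)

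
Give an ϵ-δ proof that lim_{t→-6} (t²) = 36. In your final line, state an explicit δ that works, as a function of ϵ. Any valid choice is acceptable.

Suppose ϵ > 0. We seek δ > 0 with 0 < |t + 6| < δ ⇒ |t² − 36| < ϵ.
Factor: t² − 36 = (t + 6)(t - 6), so |t² − 36| = |t + 6|·|t - 6|.
Restrict δ ≤ 2. Then |t + 6| < 2 gives |t| < 8, so by the triangle inequality |t - 6| ≤ 8 + 6 = 14.
Hence |t² − 36| ≤ 14|t + 6|, which is < ϵ once |t + 6| < ϵ/14.
Take δ = min(2, ϵ/14). If 0 < |t + 6| < δ then both bounds hold and |t² − 36| ≤ 14|t + 6| < 14·(ϵ/14) = ϵ.

δ = min(2, ϵ/14)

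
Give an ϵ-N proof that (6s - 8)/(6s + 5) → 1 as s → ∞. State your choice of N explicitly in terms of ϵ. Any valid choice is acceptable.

Fix ϵ > 0. We seek N > 0 such that s > N implies |(6s - 8)/(6s + 5) − 1| < ϵ.
(6s - 8)/(6s + 5) − 1 = (6(6s - 8) − 6(6s + 5)) / (6(6s + 5)) = -78/(6(6s + 5)).
For s > 0 we have 6s + 5 > 6s, so |(6s - 8)/(6s + 5) − 1| = 78/(6(6s + 5)) < 78/(6·6s) = (13/6)/s.
Thus |(6s - 8)/(6s + 5) − 1| < ϵ whenever s > (13/6)/ϵ.
Take N = (13/6)/ϵ. If s > N then |(6s - 8)/(6s + 5) − 1| < (13/6)/s < ϵ.

N = (13/6)/ϵ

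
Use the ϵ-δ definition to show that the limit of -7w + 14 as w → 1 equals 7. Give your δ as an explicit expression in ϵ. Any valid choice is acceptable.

Let ϵ > 0. We need δ > 0 so that 0 < |w − 1| < δ implies |(-7w + 14) − 7| < ϵ.
Since (-7w + 14) − 7 = -7(w − 1), we have |(-7w + 14) − 7| = 7|w − 1|.
Thus it suffices that |w − 1| < ϵ/7.
Choosing δ = ϵ/7 gives |(-7w + 14) − 7| = 7|w − 1| < ϵ whenever |w − 1| < δ.

δ = ϵ/7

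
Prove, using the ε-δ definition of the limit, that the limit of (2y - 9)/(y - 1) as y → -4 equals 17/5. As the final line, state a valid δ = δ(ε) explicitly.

Let ε > 0. We want δ > 0 with 0 < |y + 4| < δ ⇒ |(2y - 9)/(y - 1) − (17/5)| < ε.
Combining over a common denominator, (2y - 9)/(y - 1) − (17/5) = [(2y - 9)·(-5) − (-17)·(y - 1)] / [(-5)·(y - 1)] = 7(y + 4) / ((-5)(y - 1)).
So |(2y - 9)/(y - 1) − (17/5)| = 7|y + 4| / (5·|y − 1|).
Restrict δ ≤ 5/2. Then |y + 4| < 5/2 gives |y − 1| = |(y + 4) + (-5)| ≥ 5 − 5/2 = 5/2.
Hence |(2y - 9)/(y - 1) − (17/5)| < 7|y + 4|/(5·(5/2)) = (14/25)|y + 4|, which is < ε once |y + 4| < (25/14)ε.
Take δ = min(5/2, (25/14)ε). Then 0 < |y + 4| < δ forces both bounds, so |(2y - 9)/(y - 1) − (17/5)| < ε.

δ = min(5/2, (25/14)ε)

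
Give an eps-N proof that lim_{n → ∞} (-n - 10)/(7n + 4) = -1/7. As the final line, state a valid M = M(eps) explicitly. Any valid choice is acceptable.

Fix eps > 0. For n ≥ 1, |(-n - 10)/(7n + 4) + 1/7| = |-66|/(7(7n + 4)) = 66/(7(7n + 4)).
Since 7n + 4 ≥ 7n for n ≥ 1, this is ≤ 66/(7·7n) = (66/49)/n.
So |(-n - 10)/(7n + 4) + 1/7| < eps whenever n > (66/49)/eps.
Take M = (66/49)/eps. If n > M then |(-n - 10)/(7n + 4) + 1/7| ≤ (66/49)/n < eps.

M = (66/49)/eps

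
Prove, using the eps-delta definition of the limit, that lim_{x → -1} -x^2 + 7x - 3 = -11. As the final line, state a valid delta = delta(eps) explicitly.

delta = min(1, eps/10)

Fix eps > 0. We want delta > 0 such that 0 < |x + 1| < delta implies |(-x^2 + 7x - 3) + 11| < eps.
(-x^2 + 7x - 3) + 11 = -x^2 + 7x + 8 = (x + 1)(-x + 8).
So |(-x^2 + 7x - 3) + 11| = |x + 1|·|-x + 8|.
Assume first that |x + 1| < 1, so |x| < 2. Then |-x + 8| ≤ 2 + 8 = 10.
Hence |(-x^2 + 7x - 3) + 11| ≤ 10|x + 1| < eps provided |x + 1| < eps/10.
Choosing delta = min(1, eps/10) ensures both conditions, hence |(-x^2 + 7x - 3) + 11| < eps.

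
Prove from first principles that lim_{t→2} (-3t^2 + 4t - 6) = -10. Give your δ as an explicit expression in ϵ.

δ = min(1, ϵ/11)

Fix ϵ > 0. We want δ > 0 such that 0 < |t − 2| < δ implies |(-3t^2 + 4t - 6) + 10| < ϵ.
(-3t^2 + 4t - 6) + 10 = -3t^2 + 4t + 4 = (t − 2)(-3t - 2).
So |(-3t^2 + 4t - 6) + 10| = |t − 2|·|-3t - 2|.
Require δ ≤ 1. Then |t − 2| < 1 gives |t| < 3, and by the triangle inequality |-3t - 2| ≤ 3·3 + 2 = 11.
Hence |(-3t^2 + 4t - 6) + 10| ≤ 11|t − 2| < ϵ provided |t − 2| < ϵ/11.
Take δ = min(1, ϵ/11). Then 0 < |t − 2| < δ gives both |t − 2| < 1 and |t − 2| < ϵ/11, so |(-3t^2 + 4t - 6) + 10| < ϵ.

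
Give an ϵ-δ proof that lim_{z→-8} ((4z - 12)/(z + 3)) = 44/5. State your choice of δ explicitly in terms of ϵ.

Suppose ϵ > 0. We want δ > 0 with 0 < |z + 8| < δ ⇒ |(4z - 12)/(z + 3) − (44/5)| < ϵ.
Combining over a common denominator, (4z - 12)/(z + 3) − (44/5) = [(4z - 12)·(-5) − (-44)·(z + 3)] / [(-5)·(z + 3)] = 24(z + 8) / ((-5)(z + 3)).
So |(4z - 12)/(z + 3) − (44/5)| = 24|z + 8| / (5·|z + 3|).
Restrict δ ≤ 5/2. Then |z + 8| < 5/2 gives |z + 3| = |(z + 8) + (-5)| ≥ 5 − 5/2 = 5/2.
Hence |(4z - 12)/(z + 3) − (44/5)| < 24|z + 8|/(5·(5/2)) = (48/25)|z + 8|, which is < ϵ once |z + 8| < (25/48)ϵ.
Take δ = min(5/2, (25/48)ϵ). Then 0 < |z + 8| < δ forces both bounds, so |(4z - 12)/(z + 3) − (44/5)| < ϵ.

δ = min(5/2, (25/48)ϵ)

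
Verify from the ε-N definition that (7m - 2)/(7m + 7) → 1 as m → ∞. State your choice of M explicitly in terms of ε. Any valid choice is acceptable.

M = (9/7)/ε

Let ε > 0 be given. For m ≥ 1, |(7m - 2)/(7m + 7) − 1| = |-63|/(7(7m + 7)) = 63/(7(7m + 7)).
Since 7m + 7 ≥ 7m for m ≥ 1, this is ≤ 63/(7·7m) = (9/7)/m.
So |(7m - 2)/(7m + 7) − 1| < ε whenever m > (9/7)/ε.
Take M = (9/7)/ε. If m > M then |(7m - 2)/(7m + 7) − 1| ≤ (9/7)/m < ε.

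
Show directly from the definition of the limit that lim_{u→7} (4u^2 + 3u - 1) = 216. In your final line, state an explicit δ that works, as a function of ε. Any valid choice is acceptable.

Let ε > 0. We want δ > 0 such that 0 < |u − 7| < δ implies |(4u^2 + 3u - 1) − 216| < ε.
(4u^2 + 3u - 1) − 216 = 4u^2 + 3u - 217 = (u − 7)(4u + 31).
So |(4u^2 + 3u - 1) − 216| = |u − 7|·|4u + 31|.
Assume first that |u − 7| < 1, so |u| < 8. Then |4u + 31| ≤ 4·8 + 31 = 63.
Hence |(4u^2 + 3u - 1) − 216| ≤ 63|u − 7| < ε provided |u − 7| < ε/63.
Choosing δ = min(1, ε/63) ensures both conditions, hence |(4u^2 + 3u - 1) − 216| < ε.

δ = min(1, ε/63)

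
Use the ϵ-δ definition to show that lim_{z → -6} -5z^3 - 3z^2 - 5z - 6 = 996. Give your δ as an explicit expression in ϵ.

Fix ϵ > 0. We want δ > 0 such that 0 < |z + 6| < δ implies |(-5z^3 - 3z^2 - 5z - 6) − 996| < ϵ.
(-5z^3 - 3z^2 - 5z - 6) − 996 = -5z^3 - 3z^2 - 5z - 1002 = (z + 6)(-5z^2 + 27z - 167).
So |(-5z^3 - 3z^2 - 5z - 6) − 996| = |z + 6|·|-5z^2 + 27z - 167|.
Require δ ≤ 1. Then |z + 6| < 1 gives |z| < 7, and by the triangle inequality |-5z^2 + 27z - 167| ≤ 5·7^2 + 27·7 + 167 = 601.
Hence |(-5z^3 - 3z^2 - 5z - 6) − 996| ≤ 601|z + 6| < ϵ provided |z + 6| < ϵ/601.
Choosing δ = min(1, ϵ/601) ensures both conditions, hence |(-5z^3 - 3z^2 - 5z - 6) − 996| < ϵ.

δ = min(1, ϵ/601)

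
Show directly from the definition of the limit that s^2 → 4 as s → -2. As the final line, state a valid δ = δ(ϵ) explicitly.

δ = min(1, ϵ/5)

Let ϵ > 0 be given. We seek δ > 0 with 0 < |s + 2| < δ ⇒ |s^2 − 4| < ϵ.
Factor: s^2 − 4 = (s + 2)(s - 2), so |s^2 − 4| = |s + 2|·|s - 2|.
Impose δ ≤ 1 so that |s| < 3; then |s - 2| ≤ 5.
Hence |s^2 − 4| ≤ 5|s + 2|, which is < ϵ once |s + 2| < ϵ/5.
Take δ = min(1, ϵ/5). If 0 < |s + 2| < δ then both bounds hold and |s^2 − 4| ≤ 5|s + 2| < 5·(ϵ/5) = ϵ.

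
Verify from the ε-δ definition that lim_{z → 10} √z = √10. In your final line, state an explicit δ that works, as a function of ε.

δ = min(10, √10·ε)

Suppose ε > 0. We want δ > 0 such that 0 < |z − 10| < δ implies |√z − √10| < ε.
Rationalise: √z − √10 = (z − 10)/(√z + √10), so |√z − √10| = |z − 10|/(√z + √10).
Restrict δ ≤ 10 so that |z − 10| < 10 forces z > 0, and then √z + √10 > √10.
Hence |√z − √10| < |z − 10|/√10, which is < ε once |z − 10| < √10·ε.
Take δ = min(10, √10·ε). If 0 < |z − 10| < δ then z > 0 and |√z − √10| < |z − 10|/√10 < ε.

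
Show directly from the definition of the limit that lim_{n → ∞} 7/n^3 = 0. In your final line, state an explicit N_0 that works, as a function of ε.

Let ε > 0. For n ≥ 1, |7/n^3 − 0| = 7/n^3.
7/n^3 < ε ⇔ n^3 > 7/ε ⇔ n > (7/ε)^{1/3}.
Take N_0 = (7/ε)^{1/3}. Then n > N_0 implies 7/n^3 < ε.

N_0 = (7/ε)^{1/3}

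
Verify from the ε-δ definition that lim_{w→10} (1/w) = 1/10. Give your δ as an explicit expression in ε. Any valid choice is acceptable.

δ = min(5, 50ε)

Let ε > 0 be given. We seek δ > 0 such that 0 < |w − 10| < δ implies |1/w − (1/10)| < ε.
|1/w − (1/10)| = |10 − w|/(10·|w|) = |w − 10|/(10|w|).
Require δ ≤ 5 so that |w| > 10 − 5 = 5, hence 10|w| > 50.
Then |1/w − (1/10)| < |w − 10|/50, which is < ε when |w − 10| < 50ε.
Take δ = min(5, 50ε). Then 0 < |w − 10| < δ gives both |w − 10| < 5 and |w − 10| < 50ε, so |1/w − (1/10)| < ε.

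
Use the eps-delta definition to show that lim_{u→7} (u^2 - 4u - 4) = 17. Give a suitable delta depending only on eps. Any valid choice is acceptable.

delta = min(1, eps/11)

Let eps > 0 be given. We want delta > 0 such that 0 < |u − 7| < delta implies |(u^2 - 4u - 4) − 17| < eps.
(u^2 - 4u - 4) − 17 = u^2 - 4u - 21 = (u − 7)(u + 3).
So |(u^2 - 4u - 4) − 17| = |u − 7|·|u + 3|.
Assume first that |u − 7| < 1, so |u| < 8. Then |u + 3| ≤ 8 + 3 = 11.
Hence |(u^2 - 4u - 4) − 17| ≤ 11|u − 7| < eps provided |u − 7| < eps/11.
Take delta = min(1, eps/11). Then 0 < |u − 7| < delta gives both |u − 7| < 1 and |u − 7| < eps/11, so |(u^2 - 4u - 4) − 17| < eps.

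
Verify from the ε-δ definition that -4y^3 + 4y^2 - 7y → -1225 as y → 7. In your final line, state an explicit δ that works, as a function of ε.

Let ε > 0 be given. We want δ > 0 such that 0 < |y − 7| < δ implies |(-4y^3 + 4y^2 - 7y) + 1225| < ε.
(-4y^3 + 4y^2 - 7y) + 1225 = -4y^3 + 4y^2 - 7y + 1225 = (y − 7)(-4y^2 - 24y - 175).
So |(-4y^3 + 4y^2 - 7y) + 1225| = |y − 7|·|-4y^2 - 24y - 175|.
Require δ ≤ 1. Then |y − 7| < 1 gives |y| < 8, and by the triangle inequality |-4y^2 - 24y - 175| ≤ 4·8^2 + 24·8 + 175 = 623.
Hence |(-4y^3 + 4y^2 - 7y) + 1225| ≤ 623|y − 7| < ε provided |y − 7| < ε/623.
Choosing δ = min(1, ε/623) ensures both conditions, hence |(-4y^3 + 4y^2 - 7y) + 1225| < ε.

δ = min(1, ε/623)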